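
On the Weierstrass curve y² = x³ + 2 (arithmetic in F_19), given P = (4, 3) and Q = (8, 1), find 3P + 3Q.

(18, 1)

First 3P:
Repeated addition: build up to 3P.
2P: tangent at (4, 3): λ = (3·4² + 0)/(2·3) ≡ 10/6. 6⁻¹ ≡ 16 (mod 19), so λ ≡ 10·16 ≡ 8.
  x = λ² - 4 - 4 = 64 - 8 ≡ 18; y = λ·(4 - 18) - 3 ≡ 18. → (18, 18)
3P: (18, 18) + (4, 3). λ = (3 - 18)/(4 - 18) ≡ 4/5 mod 19. 5⁻¹ ≡ 4 (mod 19), so λ ≡ 16.
  x = λ² - 18 - 4 = 256 - 22 ≡ 6; y = λ·(18 - 6) - 18 ≡ 3. → (6, 3)
3P = (6, 3).
Next 3Q:
Repeated addition: build up to 3Q.
2Q: tangent at (8, 1): λ = (3·8² + 0)/(2·1) ≡ 2/2. 2⁻¹ ≡ 10 (mod 19) since 2·10 = 20 ≡ 1, so λ ≡ 2·10 ≡ 1.
  x = λ² - 8 - 8 = 1 - 16 ≡ 4; y = λ·(8 - 4) - 1 ≡ 3. → (4, 3)
3Q: (4, 3) + (8, 1). λ = (1 - 3)/(8 - 4) ≡ 17/4 mod 19. 4⁻¹ ≡ 5 (mod 19), so λ ≡ 9.
  x = λ² - 4 - 8 = 81 - 12 ≡ 12; y = λ·(4 - 12) - 3 ≡ 1. → (12, 1)
3Q = (12, 1).
Finally 3P + 3Q:
(6, 3) + (12, 1). λ = (1 - 3)/(12 - 6) ≡ 17/6 mod 19. 6⁻¹ ≡ 16 (mod 19), so λ ≡ 6.
  x = λ² - 6 - 12 = 36 - 18 ≡ 18; y = λ·(6 - 18) - 3 ≡ 1. → (18, 1)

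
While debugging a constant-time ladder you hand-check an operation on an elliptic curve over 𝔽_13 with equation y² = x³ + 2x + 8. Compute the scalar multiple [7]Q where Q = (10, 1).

(10, 12)

Double-and-add on 7 = (111)₂. Start with Q = (10, 1) for the leading 1-bit.
double: tangent at (10, 1): λ = (3·10² + 2)/(2·1) ≡ 3/2. 2⁻¹ ≡ 7 (mod 13) since 2·7 = 14 ≡ 1, so λ ≡ 3·7 ≡ 8.
  x = λ² - 10 - 10 = 64 - 20 ≡ 5; y = λ·(10 - 5) - 1 ≡ 0. → (5, 0)
add Q: (5, 0) + (10, 1). λ = (1 - 0)/(10 - 5) ≡ 1/5 mod 13. 5⁻¹ ≡ 8 (mod 13) since 5·8 = 40 ≡ 1, so λ ≡ 8.
  x = λ² - 5 - 10 = 64 - 15 ≡ 10; y = λ·(5 - 10) - 0 ≡ 12. → (10, 12)
double: tangent at (10, 12): λ = (3·10² + 2)/(2·12) ≡ 3/11. 11⁻¹ ≡ 6 (mod 13) since 11·6 = 66 ≡ 1, so λ ≡ 3·6 ≡ 5.
  x = λ² - 10 - 10 = 25 - 20 ≡ 5; y = λ·(10 - 5) - 12 ≡ 0. → (5, 0)
add Q: (5, 0) + (10, 1). λ = (1 - 0)/(10 - 5) ≡ 1/5 mod 13. 5⁻¹ ≡ 8 (mod 13) since 5·8 = 40 ≡ 1, so λ ≡ 8.
  x = λ² - 5 - 10 = 64 - 15 ≡ 10; y = λ·(5 - 10) - 0 ≡ 12. → (10, 12)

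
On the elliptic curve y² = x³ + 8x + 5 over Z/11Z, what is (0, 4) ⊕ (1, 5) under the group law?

(0, 7)

(0, 4) + (1, 5). λ = (5 - 4)/(1 - 0) ≡ 1/1 mod 11. 1⁻¹ ≡ 1 (mod 11), so λ ≡ 1.
  x = λ² - 0 - 1 = 1 - 1 ≡ 0; y = λ·(0 - 0) - 4 ≡ 7. → (0, 7)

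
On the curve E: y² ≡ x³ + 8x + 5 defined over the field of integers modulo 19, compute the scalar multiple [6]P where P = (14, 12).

(14, 12)

Repeated addition: build up to 6P.
2P: tangent at (14, 12): λ = (3·14² + 8)/(2·12) ≡ 7/5. 5⁻¹ ≡ 4 (mod 19) since 5·4 = 20 ≡ 1, so λ ≡ 7·4 ≡ 9.
  x = λ² - 14 - 14 = 81 - 28 ≡ 15; y = λ·(14 - 15) - 12 ≡ 17. → (15, 17)
3P: (15, 17) + (14, 12). λ = (12 - 17)/(14 - 15) ≡ 14/18 mod 19. 18⁻¹ ≡ 18 (mod 19), so λ ≡ 5.
  x = λ² - 15 - 14 = 25 - 29 ≡ 15; y = λ·(15 - 15) - 17 ≡ 2. → (15, 2)
4P: (15, 2) + (14, 12). λ = (12 - 2)/(14 - 15) ≡ 10/18 mod 19. 18⁻¹ ≡ 18 (mod 19), so λ ≡ 9.
  x = λ² - 15 - 14 = 81 - 29 ≡ 14; y = λ·(15 - 14) - 2 ≡ 7. → (14, 7)
5P: (14, 7) + (14, 12): same x and y₁ ≡ -y₂, so the sum is 𝒪.
6P: 𝒪 + (14, 12) = (14, 12) (identity).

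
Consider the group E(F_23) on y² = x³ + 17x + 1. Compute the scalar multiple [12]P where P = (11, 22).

(14, 4)

Repeated addition: build up to 12P.
2P: tangent at (11, 22): λ = (3·11² + 17)/(2·22) ≡ 12/21. 21⁻¹ ≡ 11 (mod 23) since 21·11 = 231 ≡ 1, so λ ≡ 12·11 ≡ 17.
  x = λ² - 11 - 11 = 289 - 22 ≡ 14; y = λ·(11 - 14) - 22 ≡ 19. → (14, 19)
3P: (14, 19) + (11, 22). λ = (22 - 19)/(11 - 14) ≡ 3/20 mod 23. 20⁻¹ ≡ 15 (mod 23), so λ ≡ 22.
  x = λ² - 14 - 11 = 484 - 25 ≡ 22; y = λ·(14 - 22) - 19 ≡ 12. → (22, 12)
4P: (22, 12) + (11, 22). λ = (22 - 12)/(11 - 22) ≡ 10/12 mod 23. 12⁻¹ ≡ 2 (mod 23), so λ ≡ 20.
  x = λ² - 22 - 11 = 400 - 33 ≡ 22; y = λ·(22 - 22) - 12 ≡ 11. → (22, 11)
5P: (22, 11) + (11, 22). λ = (22 - 11)/(11 - 22) ≡ 11/12 mod 23. 12⁻¹ ≡ 2 (mod 23), so λ ≡ 22.
  x = λ² - 22 - 11 = 484 - 33 ≡ 14; y = λ·(22 - 14) - 11 ≡ 4. → (14, 4)
6P: (14, 4) + (11, 22). λ = (22 - 4)/(11 - 14) ≡ 18/20 mod 23. 20⁻¹ ≡ 15 (mod 23) since 20·15 = 300 ≡ 1, so λ ≡ 17.
  x = λ² - 14 - 11 = 289 - 25 ≡ 11; y = λ·(14 - 11) - 4 ≡ 1. → (11, 1)
7P: (11, 1) + (11, 22): same x and y₁ ≡ -y₂, so the sum is ∞.
8P: ∞ + (11, 22) = (11, 22) (identity).
9P: tangent at (11, 22): λ = (3·11² + 17)/(2·22) ≡ 12/21. 21⁻¹ ≡ 11 (mod 23), so λ ≡ 12·11 ≡ 17.
  x = λ² - 11 - 11 = 289 - 22 ≡ 14; y = λ·(11 - 14) - 22 ≡ 19. → (14, 19)
10P: (14, 19) + (11, 22). λ = (22 - 19)/(11 - 14) ≡ 3/20 mod 23. 20⁻¹ ≡ 15 (mod 23), so λ ≡ 22.
  x = λ² - 14 - 11 = 484 - 25 ≡ 22; y = λ·(14 - 22) - 19 ≡ 12. → (22, 12)
11P: (22, 12) + (11, 22). λ = (22 - 12)/(11 - 22) ≡ 10/12 mod 23. 12⁻¹ ≡ 2 (mod 23), so λ ≡ 20.
  x = λ² - 22 - 11 = 400 - 33 ≡ 22; y = λ·(22 - 22) - 12 ≡ 11. → (22, 11)
12P: (22, 11) + (11, 22). λ = (22 - 11)/(11 - 22) ≡ 11/12 mod 23. 12⁻¹ ≡ 2 (mod 23), so λ ≡ 22.
  x = λ² - 22 - 11 = 484 - 33 ≡ 14; y = λ·(22 - 14) - 11 ≡ 4. → (14, 4)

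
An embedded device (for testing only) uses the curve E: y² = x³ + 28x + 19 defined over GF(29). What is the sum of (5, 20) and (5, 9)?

O

The two points share x = 5 and their y-coordinates satisfy 20 + 9 ≡ 0 (mod 29), so they are inverses. Their sum is ∞.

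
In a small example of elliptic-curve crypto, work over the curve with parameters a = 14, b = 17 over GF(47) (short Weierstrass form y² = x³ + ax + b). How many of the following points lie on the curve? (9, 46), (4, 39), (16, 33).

(9, 46): 46² ≡ 1, rhs ≡ 26 → off.
(4, 39): 39² ≡ 17, rhs ≡ 43 → off.
(16, 33): 33² ≡ 8, rhs ≡ 13 → off.

0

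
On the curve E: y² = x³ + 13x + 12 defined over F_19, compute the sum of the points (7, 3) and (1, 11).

(7, 3) + (1, 11). λ = (11 - 3)/(1 - 7) ≡ 8/13 mod 19. 13⁻¹ ≡ 3 (mod 19), so λ ≡ 5.
  x = λ² - 7 - 1 = 25 - 8 ≡ 17; y = λ·(7 - 17) - 3 ≡ 4. → (17, 4)

(17, 4)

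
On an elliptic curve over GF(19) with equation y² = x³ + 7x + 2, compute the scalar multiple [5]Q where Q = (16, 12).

Double-and-add on 5 = (101)₂. Start with Q = (16, 12) for the leading 1-bit.
double: tangent at (16, 12): λ = (3·16² + 7)/(2·12) ≡ 15/5. 5⁻¹ ≡ 4 (mod 19), so λ ≡ 15·4 ≡ 3.
  x = λ² - 16 - 16 = 9 - 32 ≡ 15; y = λ·(16 - 15) - 12 ≡ 10. → (15, 10)
double: tangent at (15, 10): λ = (3·15² + 7)/(2·10) ≡ 17/1. 1⁻¹ ≡ 1 (mod 19), so λ ≡ 17·1 ≡ 17.
  x = λ² - 15 - 15 = 289 - 30 ≡ 12; y = λ·(15 - 12) - 10 ≡ 3. → (12, 3)
add Q: (12, 3) + (16, 12). λ = (12 - 3)/(16 - 12) ≡ 9/4 mod 19. 4⁻¹ ≡ 5 (mod 19), so λ ≡ 7.
  x = λ² - 12 - 16 = 49 - 28 ≡ 2; y = λ·(12 - 2) - 3 ≡ 10. → (2, 10)

(2, 10)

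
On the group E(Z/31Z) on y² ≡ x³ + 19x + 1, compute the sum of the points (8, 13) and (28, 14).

(8, 13) + (28, 14). λ = (14 - 13)/(28 - 8) ≡ 1/20 mod 31. 20⁻¹ ≡ 14 (mod 31) since 20·14 = 280 ≡ 1, so λ ≡ 14.
  x = λ² - 8 - 28 = 196 - 36 ≡ 5; y = λ·(8 - 5) - 13 ≡ 29. → (5, 29)

(5, 29)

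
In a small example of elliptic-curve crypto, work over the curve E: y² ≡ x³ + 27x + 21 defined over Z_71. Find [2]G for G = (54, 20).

(58, 61)

tangent at (54, 20): λ = (3·54² + 27)/(2·20) ≡ 42/40. 40⁻¹ ≡ 16 (mod 71) since 40·16 = 640 ≡ 1, so λ ≡ 42·16 ≡ 33.
  x = λ² - 54 - 54 = 1089 - 108 ≡ 58; y = λ·(54 - 58) - 20 ≡ 61. → (58, 61)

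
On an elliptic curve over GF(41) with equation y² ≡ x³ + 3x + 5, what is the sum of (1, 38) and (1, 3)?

O

The two points share x = 1 and their y-coordinates satisfy 38 + 3 ≡ 0 (mod 41), so they are inverses. Their sum is O.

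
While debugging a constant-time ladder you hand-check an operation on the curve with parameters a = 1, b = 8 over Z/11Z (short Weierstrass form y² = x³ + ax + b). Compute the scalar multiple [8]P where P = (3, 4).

(9, 8)

Double-and-add on 8 = (1000)₂. Start with P = (3, 4) for the leading 1-bit.
double: tangent at (3, 4): λ = (3·3² + 1)/(2·4) ≡ 6/8. 8⁻¹ ≡ 7 (mod 11), so λ ≡ 6·7 ≡ 9.
  x = λ² - 3 - 3 = 81 - 6 ≡ 9; y = λ·(3 - 9) - 4 ≡ 8. → (9, 8)
double: tangent at (9, 8): λ = (3·9² + 1)/(2·8) ≡ 2/5. 5⁻¹ ≡ 9 (mod 11), so λ ≡ 2·9 ≡ 7.
  x = λ² - 9 - 9 = 49 - 18 ≡ 9; y = λ·(9 - 9) - 8 ≡ 3. → (9, 3)
double: tangent at (9, 3): λ = (3·9² + 1)/(2·3) ≡ 2/6. 6⁻¹ ≡ 2 (mod 11), so λ ≡ 2·2 ≡ 4.
  x = λ² - 9 - 9 = 16 - 18 ≡ 9; y = λ·(9 - 9) - 3 ≡ 8. → (9, 8)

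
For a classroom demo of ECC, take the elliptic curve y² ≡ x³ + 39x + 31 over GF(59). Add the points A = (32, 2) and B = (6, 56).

(32, 2) + (6, 56). λ = (56 - 2)/(6 - 32) ≡ 54/33 mod 59. 33⁻¹ ≡ 34 (mod 59) since 33·34 = 1122 ≡ 1, so λ ≡ 7.
  x = λ² - 32 - 6 = 49 - 38 ≡ 11; y = λ·(32 - 11) - 2 ≡ 27. → (11, 27)

(11, 27)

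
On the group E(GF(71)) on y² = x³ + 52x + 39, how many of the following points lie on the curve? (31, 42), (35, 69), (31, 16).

2

(31, 42): 42² ≡ 60, rhs ≡ 60 → on.
(35, 69): 69² ≡ 4, rhs ≡ 4 → on.
(31, 16): 16² ≡ 43, rhs ≡ 60 → off.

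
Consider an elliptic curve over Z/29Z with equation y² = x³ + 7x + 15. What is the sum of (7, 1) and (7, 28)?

O

The two points share x = 7 and their y-coordinates satisfy 1 + 28 ≡ 0 (mod 29), so they are inverses. Their sum is O.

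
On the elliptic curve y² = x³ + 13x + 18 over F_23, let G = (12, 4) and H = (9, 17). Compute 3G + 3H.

First 3G:
Repeated addition: build up to 3G.
2G: tangent at (12, 4): λ = (3·12² + 13)/(2·4) ≡ 8/8. 8⁻¹ ≡ 3 (mod 23), so λ ≡ 8·3 ≡ 1.
  x = λ² - 12 - 12 = 1 - 24 ≡ 0; y = λ·(12 - 0) - 4 ≡ 8. → (0, 8)
3G: (0, 8) + (12, 4). λ = (4 - 8)/(12 - 0) ≡ 19/12 mod 23. 12⁻¹ ≡ 2 (mod 23), so λ ≡ 15.
  x = λ² - 0 - 12 = 225 - 12 ≡ 6; y = λ·(0 - 6) - 8 ≡ 17. → (6, 17)
3G = (6, 17).
Next 3H:
Repeated addition: build up to 3H.
2H: tangent at (9, 17): λ = (3·9² + 13)/(2·17) ≡ 3/11. 11⁻¹ ≡ 21 (mod 23) since 11·21 = 231 ≡ 1, so λ ≡ 3·21 ≡ 17.
  x = λ² - 9 - 9 = 289 - 18 ≡ 18; y = λ·(9 - 18) - 17 ≡ 14. → (18, 14)
3H: (18, 14) + (9, 17). λ = (17 - 14)/(9 - 18) ≡ 3/14 mod 23. 14⁻¹ ≡ 5 (mod 23), so λ ≡ 15.
  x = λ² - 18 - 9 = 225 - 27 ≡ 14; y = λ·(18 - 14) - 14 ≡ 0. → (14, 0)
3H = (14, 0).
Finally 3G + 3H:
(6, 17) + (14, 0). λ = (0 - 17)/(14 - 6) ≡ 6/8 mod 23. 8⁻¹ ≡ 3 (mod 23) since 8·3 = 24 ≡ 1, so λ ≡ 18.
  x = λ² - 6 - 14 = 324 - 20 ≡ 5; y = λ·(6 - 5) - 17 ≡ 1. → (5, 1)

(5, 1)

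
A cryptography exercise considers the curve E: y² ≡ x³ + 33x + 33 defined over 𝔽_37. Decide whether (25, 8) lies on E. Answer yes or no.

y² = 8² ≡ 27; x³ + 33x + 33 = 16483 ≡ 18 (mod 37). 27 ≠ 18.

no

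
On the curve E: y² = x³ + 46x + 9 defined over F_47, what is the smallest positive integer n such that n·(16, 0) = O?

2

2P: (16, 0) + (16, 0): same x and y₁ ≡ -y₂, so the sum is O.
2P = O, so the order is 2.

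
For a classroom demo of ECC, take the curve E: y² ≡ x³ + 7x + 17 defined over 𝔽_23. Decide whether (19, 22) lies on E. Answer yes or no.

no

y² = 22² ≡ 1; x³ + 7x + 17 = 7009 ≡ 17 (mod 23). 1 ≠ 17.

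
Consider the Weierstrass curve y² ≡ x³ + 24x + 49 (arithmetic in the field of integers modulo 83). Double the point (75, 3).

(67, 36)

tangent at (75, 3): λ = (3·75² + 24)/(2·3) ≡ 50/6. 6⁻¹ ≡ 14 (mod 83) since 6·14 = 84 ≡ 1, so λ ≡ 50·14 ≡ 36.
  x = λ² - 75 - 75 = 1296 - 150 ≡ 67; y = λ·(75 - 67) - 3 ≡ 36. → (67, 36)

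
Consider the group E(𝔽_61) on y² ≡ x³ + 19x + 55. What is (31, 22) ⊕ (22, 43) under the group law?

(31, 22) + (22, 43). λ = (43 - 22)/(22 - 31) ≡ 21/52 mod 61. 52⁻¹ ≡ 27 (mod 61), so λ ≡ 18.
  x = λ² - 31 - 22 = 324 - 53 ≡ 27; y = λ·(31 - 27) - 22 ≡ 50. → (27, 50)

(27, 50)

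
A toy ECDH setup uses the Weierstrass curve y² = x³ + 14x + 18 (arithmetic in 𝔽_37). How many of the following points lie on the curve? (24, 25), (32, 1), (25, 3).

1

(24, 25): 25² ≡ 33, rhs ≡ 7 → off.
(32, 1): 1² ≡ 1, rhs ≡ 8 → off.
(25, 3): 3² ≡ 9, rhs ≡ 9 → on.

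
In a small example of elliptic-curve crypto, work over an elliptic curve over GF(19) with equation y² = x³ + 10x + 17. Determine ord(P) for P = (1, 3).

10

2P: tangent at (1, 3): λ = (3·1² + 10)/(2·3) ≡ 13/6. 6⁻¹ ≡ 16 (mod 19) since 6·16 = 96 ≡ 1, so λ ≡ 13·16 ≡ 18.
  x = λ² - 1 - 1 = 324 - 2 ≡ 18; y = λ·(1 - 18) - 3 ≡ 14. → (18, 14)
3P: (18, 14) + (1, 3). λ = (3 - 14)/(1 - 18) ≡ 8/2 mod 19. 2⁻¹ ≡ 10 (mod 19), so λ ≡ 4.
  x = λ² - 18 - 1 = 16 - 19 ≡ 16; y = λ·(18 - 16) - 14 ≡ 13. → (16, 13)
4P: (16, 13) + (1, 3). λ = (3 - 13)/(1 - 16) ≡ 9/4 mod 19. 4⁻¹ ≡ 5 (mod 19) since 4·5 = 20 ≡ 1, so λ ≡ 7.
  x = λ² - 16 - 1 = 49 - 17 ≡ 13; y = λ·(16 - 13) - 13 ≡ 8. → (13, 8)
5P: (13, 8) + (1, 3). λ = (3 - 8)/(1 - 13) ≡ 14/7 mod 19. 7⁻¹ ≡ 11 (mod 19), so λ ≡ 2.
  x = λ² - 13 - 1 = 4 - 14 ≡ 9; y = λ·(13 - 9) - 8 ≡ 0. → (9, 0)
6P: (9, 0) + (1, 3). λ = (3 - 0)/(1 - 9) ≡ 3/11 mod 19. 11⁻¹ ≡ 7 (mod 19) since 11·7 = 77 ≡ 1, so λ ≡ 2.
  x = λ² - 9 - 1 = 4 - 10 ≡ 13; y = λ·(9 - 13) - 0 ≡ 11. → (13, 11)
7P: (13, 11) + (1, 3). λ = (3 - 11)/(1 - 13) ≡ 11/7 mod 19. 7⁻¹ ≡ 11 (mod 19), so λ ≡ 7.
  x = λ² - 13 - 1 = 49 - 14 ≡ 16; y = λ·(13 - 16) - 11 ≡ 6. → (16, 6)
8P: (16, 6) + (1, 3). λ = (3 - 6)/(1 - 16) ≡ 16/4 mod 19. 4⁻¹ ≡ 5 (mod 19), so λ ≡ 4.
  x = λ² - 16 - 1 = 16 - 17 ≡ 18; y = λ·(16 - 18) - 6 ≡ 5. → (18, 5)
9P: (18, 5) + (1, 3). λ = (3 - 5)/(1 - 18) ≡ 17/2 mod 19. 2⁻¹ ≡ 10 (mod 19) since 2·10 = 20 ≡ 1, so λ ≡ 18.
  x = λ² - 18 - 1 = 324 - 19 ≡ 1; y = λ·(18 - 1) - 5 ≡ 16. → (1, 16)
10P: (1, 16) + (1, 3): same x and y₁ ≡ -y₂, so the sum is O.
10P = O, so the order is 10.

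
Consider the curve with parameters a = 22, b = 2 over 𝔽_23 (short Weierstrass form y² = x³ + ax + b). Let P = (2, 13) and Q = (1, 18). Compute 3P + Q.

(2, 10)

First 3P:
Repeated addition: build up to 3P.
2P: tangent at (2, 13): λ = (3·2² + 22)/(2·13) ≡ 11/3. 3⁻¹ ≡ 8 (mod 23), so λ ≡ 11·8 ≡ 19.
  x = λ² - 2 - 2 = 361 - 4 ≡ 12; y = λ·(2 - 12) - 13 ≡ 4. → (12, 4)
3P: (12, 4) + (2, 13). λ = (13 - 4)/(2 - 12) ≡ 9/13 mod 23. 13⁻¹ ≡ 16 (mod 23), so λ ≡ 6.
  x = λ² - 12 - 2 = 36 - 14 ≡ 22; y = λ·(12 - 22) - 4 ≡ 5. → (22, 5)
3P = (22, 5).
Finally 3P + Q:
(22, 5) + (1, 18). λ = (18 - 5)/(1 - 22) ≡ 13/2 mod 23. 2⁻¹ ≡ 12 (mod 23), so λ ≡ 18.
  x = λ² - 22 - 1 = 324 - 23 ≡ 2; y = λ·(22 - 2) - 5 ≡ 10. → (2, 10)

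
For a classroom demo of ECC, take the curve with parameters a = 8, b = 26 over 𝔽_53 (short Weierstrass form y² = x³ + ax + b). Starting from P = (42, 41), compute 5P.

(50, 9)

Repeated addition: build up to 5P.
2P: tangent at (42, 41): λ = (3·42² + 8)/(2·41) ≡ 0/29. 29⁻¹ ≡ 11 (mod 53) since 29·11 = 319 ≡ 1, so λ ≡ 0·11 ≡ 0.
  x = λ² - 42 - 42 = 0 - 84 ≡ 22; y = λ·(42 - 22) - 41 ≡ 12. → (22, 12)
3P: (22, 12) + (42, 41). λ = (41 - 12)/(42 - 22) ≡ 29/20 mod 53. 20⁻¹ ≡ 8 (mod 53), so λ ≡ 20.
  x = λ² - 22 - 42 = 400 - 64 ≡ 18; y = λ·(22 - 18) - 12 ≡ 15. → (18, 15)
4P: (18, 15) + (42, 41). λ = (41 - 15)/(42 - 18) ≡ 26/24 mod 53. 24⁻¹ ≡ 42 (mod 53), so λ ≡ 32.
  x = λ² - 18 - 42 = 1024 - 60 ≡ 10; y = λ·(18 - 10) - 15 ≡ 29. → (10, 29)
5P: (10, 29) + (42, 41). λ = (41 - 29)/(42 - 10) ≡ 12/32 mod 53. 32⁻¹ ≡ 5 (mod 53) since 32·5 = 160 ≡ 1, so λ ≡ 7.
  x = λ² - 10 - 42 = 49 - 52 ≡ 50; y = λ·(10 - 50) - 29 ≡ 9. → (50, 9)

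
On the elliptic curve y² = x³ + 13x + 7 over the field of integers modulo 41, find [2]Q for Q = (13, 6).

(25, 7)

tangent at (13, 6): λ = (3·13² + 13)/(2·6) ≡ 28/12. 12⁻¹ ≡ 24 (mod 41) since 12·24 = 288 ≡ 1, so λ ≡ 28·24 ≡ 16.
  x = λ² - 13 - 13 = 256 - 26 ≡ 25; y = λ·(13 - 25) - 6 ≡ 7. → (25, 7)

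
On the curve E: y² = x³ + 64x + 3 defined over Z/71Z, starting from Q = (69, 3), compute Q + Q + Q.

(24, 13)

Repeated addition: build up to 3Q.
2Q: tangent at (69, 3): λ = (3·69² + 64)/(2·3) ≡ 5/6. 6⁻¹ ≡ 12 (mod 71) since 6·12 = 72 ≡ 1, so λ ≡ 5·12 ≡ 60.
  x = λ² - 69 - 69 = 3600 - 138 ≡ 54; y = λ·(69 - 54) - 3 ≡ 45. → (54, 45)
3Q: (54, 45) + (69, 3). λ = (3 - 45)/(69 - 54) ≡ 29/15 mod 71. 15⁻¹ ≡ 19 (mod 71), so λ ≡ 54.
  x = λ² - 54 - 69 = 2916 - 123 ≡ 24; y = λ·(54 - 24) - 45 ≡ 13. → (24, 13)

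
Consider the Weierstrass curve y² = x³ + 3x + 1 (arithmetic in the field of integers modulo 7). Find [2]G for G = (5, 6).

tangent at (5, 6): λ = (3·5² + 3)/(2·6) ≡ 1/5. 5⁻¹ ≡ 3 (mod 7), so λ ≡ 1·3 ≡ 3.
  x = λ² - 5 - 5 = 9 - 10 ≡ 6; y = λ·(5 - 6) - 6 ≡ 5. → (6, 5)

(6, 5)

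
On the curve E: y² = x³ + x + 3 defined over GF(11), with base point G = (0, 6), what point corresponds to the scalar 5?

(0, 5)

Repeated addition: build up to 5G.
2G: tangent at (0, 6): λ = (3·0² + 1)/(2·6) ≡ 1/1. 1⁻¹ ≡ 1 (mod 11) since 1·1 = 1 ≡ 1, so λ ≡ 1·1 ≡ 1.
  x = λ² - 0 - 0 = 1 - 0 ≡ 1; y = λ·(0 - 1) - 6 ≡ 4. → (1, 4)
3G: (1, 4) + (0, 6). λ = (6 - 4)/(0 - 1) ≡ 2/10 mod 11. 10⁻¹ ≡ 10 (mod 11), so λ ≡ 9.
  x = λ² - 1 - 0 = 81 - 1 ≡ 3; y = λ·(1 - 3) - 4 ≡ 0. → (3, 0)
4G: (3, 0) + (0, 6). λ = (6 - 0)/(0 - 3) ≡ 6/8 mod 11. 8⁻¹ ≡ 7 (mod 11) since 8·7 = 56 ≡ 1, so λ ≡ 9.
  x = λ² - 3 - 0 = 81 - 3 ≡ 1; y = λ·(3 - 1) - 0 ≡ 7. → (1, 7)
5G: (1, 7) + (0, 6). λ = (6 - 7)/(0 - 1) ≡ 10/10 mod 11. 10⁻¹ ≡ 10 (mod 11), so λ ≡ 1.
  x = λ² - 1 - 0 = 1 - 1 ≡ 0; y = λ·(1 - 0) - 7 ≡ 5. → (0, 5)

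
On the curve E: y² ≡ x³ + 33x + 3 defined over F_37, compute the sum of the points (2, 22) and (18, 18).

(2, 22) + (18, 18). λ = (18 - 22)/(18 - 2) ≡ 33/16 mod 37. 16⁻¹ ≡ 7 (mod 37), so λ ≡ 9.
  x = λ² - 2 - 18 = 81 - 20 ≡ 24; y = λ·(2 - 24) - 22 ≡ 2. → (24, 2)

(24, 2)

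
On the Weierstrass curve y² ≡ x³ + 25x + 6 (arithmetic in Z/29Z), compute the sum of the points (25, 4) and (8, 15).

(25, 4) + (8, 15). λ = (15 - 4)/(8 - 25) ≡ 11/12 mod 29. 12⁻¹ ≡ 17 (mod 29) since 12·17 = 204 ≡ 1, so λ ≡ 13.
  x = λ² - 25 - 8 = 169 - 33 ≡ 20; y = λ·(25 - 20) - 4 ≡ 3. → (20, 3)

(20, 3)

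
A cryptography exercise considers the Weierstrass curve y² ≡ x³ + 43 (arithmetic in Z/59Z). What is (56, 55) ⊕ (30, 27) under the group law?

(37, 29)

(56, 55) + (30, 27). λ = (27 - 55)/(30 - 56) ≡ 31/33 mod 59. 33⁻¹ ≡ 34 (mod 59), so λ ≡ 51.
  x = λ² - 56 - 30 = 2601 - 86 ≡ 37; y = λ·(56 - 37) - 55 ≡ 29. → (37, 29)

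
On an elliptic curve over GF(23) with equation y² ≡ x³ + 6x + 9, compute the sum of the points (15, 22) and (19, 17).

(15, 22) + (19, 17). λ = (17 - 22)/(19 - 15) ≡ 18/4 mod 23. 4⁻¹ ≡ 6 (mod 23) since 4·6 = 24 ≡ 1, so λ ≡ 16.
  x = λ² - 15 - 19 = 256 - 34 ≡ 15; y = λ·(15 - 15) - 22 ≡ 1. → (15, 1)

(15, 1)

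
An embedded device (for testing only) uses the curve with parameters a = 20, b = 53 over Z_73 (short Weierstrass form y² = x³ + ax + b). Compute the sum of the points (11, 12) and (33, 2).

(28, 9)

(11, 12) + (33, 2). λ = (2 - 12)/(33 - 11) ≡ 63/22 mod 73. 22⁻¹ ≡ 10 (mod 73) since 22·10 = 220 ≡ 1, so λ ≡ 46.
  x = λ² - 11 - 33 = 2116 - 44 ≡ 28; y = λ·(11 - 28) - 12 ≡ 9. → (28, 9)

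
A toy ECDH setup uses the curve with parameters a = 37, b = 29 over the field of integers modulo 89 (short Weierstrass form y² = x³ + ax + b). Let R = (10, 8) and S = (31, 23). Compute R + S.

(10, 8) + (31, 23). λ = (23 - 8)/(31 - 10) ≡ 15/21 mod 89. 21⁻¹ ≡ 17 (mod 89), so λ ≡ 77.
  x = λ² - 10 - 31 = 5929 - 41 ≡ 14; y = λ·(10 - 14) - 8 ≡ 40. → (14, 40)

(14, 40)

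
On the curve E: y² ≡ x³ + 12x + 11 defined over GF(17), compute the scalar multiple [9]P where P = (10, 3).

Repeated addition: build up to 9P.
2P: tangent at (10, 3): λ = (3·10² + 12)/(2·3) ≡ 6/6. 6⁻¹ ≡ 3 (mod 17), so λ ≡ 6·3 ≡ 1.
  x = λ² - 10 - 10 = 1 - 20 ≡ 15; y = λ·(10 - 15) - 3 ≡ 9. → (15, 9)
3P: (15, 9) + (10, 3). λ = (3 - 9)/(10 - 15) ≡ 11/12 mod 17. 12⁻¹ ≡ 10 (mod 17) since 12·10 = 120 ≡ 1, so λ ≡ 8.
  x = λ² - 15 - 10 = 64 - 25 ≡ 5; y = λ·(15 - 5) - 9 ≡ 3. → (5, 3)
4P: (5, 3) + (10, 3). λ = (3 - 3)/(10 - 5) ≡ 0/5 mod 17. 5⁻¹ ≡ 7 (mod 17), so λ ≡ 0.
  x = λ² - 5 - 10 = 0 - 15 ≡ 2; y = λ·(5 - 2) - 3 ≡ 14. → (2, 14)
5P: (2, 14) + (10, 3). λ = (3 - 14)/(10 - 2) ≡ 6/8 mod 17. 8⁻¹ ≡ 15 (mod 17) since 8·15 = 120 ≡ 1, so λ ≡ 5.
  x = λ² - 2 - 10 = 25 - 12 ≡ 13; y = λ·(2 - 13) - 14 ≡ 16. → (13, 16)
6P: (13, 16) + (10, 3). λ = (3 - 16)/(10 - 13) ≡ 4/14 mod 17. 14⁻¹ ≡ 11 (mod 17), so λ ≡ 10.
  x = λ² - 13 - 10 = 100 - 23 ≡ 9; y = λ·(13 - 9) - 16 ≡ 7. → (9, 7)
7P: (9, 7) + (10, 3). λ = (3 - 7)/(10 - 9) ≡ 13/1 mod 17. 1⁻¹ ≡ 1 (mod 17), so λ ≡ 13.
  x = λ² - 9 - 10 = 169 - 19 ≡ 14; y = λ·(9 - 14) - 7 ≡ 13. → (14, 13)
8P: (14, 13) + (10, 3). λ = (3 - 13)/(10 - 14) ≡ 7/13 mod 17. 13⁻¹ ≡ 4 (mod 17) since 13·4 = 52 ≡ 1, so λ ≡ 11.
  x = λ² - 14 - 10 = 121 - 24 ≡ 12; y = λ·(14 - 12) - 13 ≡ 9. → (12, 9)
9P: (12, 9) + (10, 3). λ = (3 - 9)/(10 - 12) ≡ 11/15 mod 17. 15⁻¹ ≡ 8 (mod 17), so λ ≡ 3.
  x = λ² - 12 - 10 = 9 - 22 ≡ 4; y = λ·(12 - 4) - 9 ≡ 15. → (4, 15)

(4, 15)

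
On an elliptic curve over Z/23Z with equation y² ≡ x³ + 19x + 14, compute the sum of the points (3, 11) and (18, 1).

(3, 11) + (18, 1). λ = (1 - 11)/(18 - 3) ≡ 13/15 mod 23. 15⁻¹ ≡ 20 (mod 23), so λ ≡ 7.
  x = λ² - 3 - 18 = 49 - 21 ≡ 5; y = λ·(3 - 5) - 11 ≡ 21. → (5, 21)

(5, 21)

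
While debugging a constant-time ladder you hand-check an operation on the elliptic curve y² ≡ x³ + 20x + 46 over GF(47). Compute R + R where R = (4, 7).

tangent at (4, 7): λ = (3·4² + 20)/(2·7) ≡ 21/14. 14⁻¹ ≡ 37 (mod 47), so λ ≡ 21·37 ≡ 25.
  x = λ² - 4 - 4 = 625 - 8 ≡ 6; y = λ·(4 - 6) - 7 ≡ 37. → (6, 37)

(6, 37)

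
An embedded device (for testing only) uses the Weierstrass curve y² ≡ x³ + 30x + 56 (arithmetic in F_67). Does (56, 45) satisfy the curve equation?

y² = 45² ≡ 15; x³ + 30x + 56 = 177352 ≡ 3 (mod 67). 15 ≠ 3.

no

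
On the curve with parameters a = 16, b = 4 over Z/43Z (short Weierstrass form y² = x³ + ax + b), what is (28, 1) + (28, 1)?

tangent at (28, 1): λ = (3·28² + 16)/(2·1) ≡ 3/2. 2⁻¹ ≡ 22 (mod 43) since 2·22 = 44 ≡ 1, so λ ≡ 3·22 ≡ 23.
  x = λ² - 28 - 28 = 529 - 56 ≡ 0; y = λ·(28 - 0) - 1 ≡ 41. → (0, 41)

(0, 41)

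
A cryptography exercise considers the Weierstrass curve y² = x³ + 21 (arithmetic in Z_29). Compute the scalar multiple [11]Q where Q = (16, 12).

Double-and-add on 11 = (1011)₂. Start with Q = (16, 12) for the leading 1-bit.
double: tangent at (16, 12): λ = (3·16² + 0)/(2·12) ≡ 14/24. 24⁻¹ ≡ 23 (mod 29), so λ ≡ 14·23 ≡ 3.
  x = λ² - 16 - 16 = 9 - 32 ≡ 6; y = λ·(16 - 6) - 12 ≡ 18. → (6, 18)
double: tangent at (6, 18): λ = (3·6² + 0)/(2·18) ≡ 21/7. 7⁻¹ ≡ 25 (mod 29), so λ ≡ 21·25 ≡ 3.
  x = λ² - 6 - 6 = 9 - 12 ≡ 26; y = λ·(6 - 26) - 18 ≡ 9. → (26, 9)
add Q: (26, 9) + (16, 12). λ = (12 - 9)/(16 - 26) ≡ 3/19 mod 29. 19⁻¹ ≡ 26 (mod 29), so λ ≡ 20.
  x = λ² - 26 - 16 = 400 - 42 ≡ 10; y = λ·(26 - 10) - 9 ≡ 21. → (10, 21)
double: tangent at (10, 21): λ = (3·10² + 0)/(2·21) ≡ 10/13. 13⁻¹ ≡ 9 (mod 29), so λ ≡ 10·9 ≡ 3.
  x = λ² - 10 - 10 = 9 - 20 ≡ 18; y = λ·(10 - 18) - 21 ≡ 13. → (18, 13)
add Q: (18, 13) + (16, 12). λ = (12 - 13)/(16 - 18) ≡ 28/27 mod 29. 27⁻¹ ≡ 14 (mod 29), so λ ≡ 15.
  x = λ² - 18 - 16 = 225 - 34 ≡ 17; y = λ·(18 - 17) - 13 ≡ 2. → (17, 2)

(17, 2)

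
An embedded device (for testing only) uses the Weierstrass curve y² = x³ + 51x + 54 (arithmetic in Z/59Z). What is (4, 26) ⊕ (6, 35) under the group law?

(4, 26) + (6, 35). λ = (35 - 26)/(6 - 4) ≡ 9/2 mod 59. 2⁻¹ ≡ 30 (mod 59), so λ ≡ 34.
  x = λ² - 4 - 6 = 1156 - 10 ≡ 25; y = λ·(4 - 25) - 26 ≡ 27. → (25, 27)

(25, 27)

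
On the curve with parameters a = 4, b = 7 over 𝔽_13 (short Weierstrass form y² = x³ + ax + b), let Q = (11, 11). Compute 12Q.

Repeated addition: build up to 12Q.
2Q: tangent at (11, 11): λ = (3·11² + 4)/(2·11) ≡ 3/9. 9⁻¹ ≡ 3 (mod 13), so λ ≡ 3·3 ≡ 9.
  x = λ² - 11 - 11 = 81 - 22 ≡ 7; y = λ·(11 - 7) - 11 ≡ 12. → (7, 12)
3Q: (7, 12) + (11, 11). λ = (11 - 12)/(11 - 7) ≡ 12/4 mod 13. 4⁻¹ ≡ 10 (mod 13), so λ ≡ 3.
  x = λ² - 7 - 11 = 9 - 18 ≡ 4; y = λ·(7 - 4) - 12 ≡ 10. → (4, 10)
4Q: (4, 10) + (11, 11). λ = (11 - 10)/(11 - 4) ≡ 1/7 mod 13. 7⁻¹ ≡ 2 (mod 13), so λ ≡ 2.
  x = λ² - 4 - 11 = 4 - 15 ≡ 2; y = λ·(4 - 2) - 10 ≡ 7. → (2, 7)
5Q: (2, 7) + (11, 11). λ = (11 - 7)/(11 - 2) ≡ 4/9 mod 13. 9⁻¹ ≡ 3 (mod 13), so λ ≡ 12.
  x = λ² - 2 - 11 = 144 - 13 ≡ 1; y = λ·(2 - 1) - 7 ≡ 5. → (1, 5)
6Q: (1, 5) + (11, 11). λ = (11 - 5)/(11 - 1) ≡ 6/10 mod 13. 10⁻¹ ≡ 4 (mod 13), so λ ≡ 11.
  x = λ² - 1 - 11 = 121 - 12 ≡ 5; y = λ·(1 - 5) - 5 ≡ 3. → (5, 3)
7Q: (5, 3) + (11, 11). λ = (11 - 3)/(11 - 5) ≡ 8/6 mod 13. 6⁻¹ ≡ 11 (mod 13), so λ ≡ 10.
  x = λ² - 5 - 11 = 100 - 16 ≡ 6; y = λ·(5 - 6) - 3 ≡ 0. → (6, 0)
8Q: (6, 0) + (11, 11). λ = (11 - 0)/(11 - 6) ≡ 11/5 mod 13. 5⁻¹ ≡ 8 (mod 13) since 5·8 = 40 ≡ 1, so λ ≡ 10.
  x = λ² - 6 - 11 = 100 - 17 ≡ 5; y = λ·(6 - 5) - 0 ≡ 10. → (5, 10)
9Q: (5, 10) + (11, 11). λ = (11 - 10)/(11 - 5) ≡ 1/6 mod 13. 6⁻¹ ≡ 11 (mod 13) since 6·11 = 66 ≡ 1, so λ ≡ 11.
  x = λ² - 5 - 11 = 121 - 16 ≡ 1; y = λ·(5 - 1) - 10 ≡ 8. → (1, 8)
10Q: (1, 8) + (11, 11). λ = (11 - 8)/(11 - 1) ≡ 3/10 mod 13. 10⁻¹ ≡ 4 (mod 13), so λ ≡ 12.
  x = λ² - 1 - 11 = 144 - 12 ≡ 2; y = λ·(1 - 2) - 8 ≡ 6. → (2, 6)
11Q: (2, 6) + (11, 11). λ = (11 - 6)/(11 - 2) ≡ 5/9 mod 13. 9⁻¹ ≡ 3 (mod 13), so λ ≡ 2.
  x = λ² - 2 - 11 = 4 - 13 ≡ 4; y = λ·(2 - 4) - 6 ≡ 3. → (4, 3)
12Q: (4, 3) + (11, 11). λ = (11 - 3)/(11 - 4) ≡ 8/7 mod 13. 7⁻¹ ≡ 2 (mod 13) since 7·2 = 14 ≡ 1, so λ ≡ 3.
  x = λ² - 4 - 11 = 9 - 15 ≡ 7; y = λ·(4 - 7) - 3 ≡ 1. → (7, 1)

(7, 1)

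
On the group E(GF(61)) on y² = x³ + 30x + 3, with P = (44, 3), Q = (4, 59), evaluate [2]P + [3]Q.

(48, 10)

First 2P:
Repeated addition: build up to 2P.
2P: tangent at (44, 3): λ = (3·44² + 30)/(2·3) ≡ 43/6. 6⁻¹ ≡ 51 (mod 61) since 6·51 = 306 ≡ 1, so λ ≡ 43·51 ≡ 58.
  x = λ² - 44 - 44 = 3364 - 88 ≡ 43; y = λ·(44 - 43) - 3 ≡ 55. → (43, 55)
2P = (43, 55).
Next 3Q:
Repeated addition: build up to 3Q.
2Q: tangent at (4, 59): λ = (3·4² + 30)/(2·59) ≡ 17/57. 57⁻¹ ≡ 15 (mod 61), so λ ≡ 17·15 ≡ 11.
  x = λ² - 4 - 4 = 121 - 8 ≡ 52; y = λ·(4 - 52) - 59 ≡ 23. → (52, 23)
3Q: (52, 23) + (4, 59). λ = (59 - 23)/(4 - 52) ≡ 36/13 mod 61. 13⁻¹ ≡ 47 (mod 61), so λ ≡ 45.
  x = λ² - 52 - 4 = 2025 - 56 ≡ 17; y = λ·(52 - 17) - 23 ≡ 27. → (17, 27)
3Q = (17, 27).
Finally 2P + 3Q:
(43, 55) + (17, 27). λ = (27 - 55)/(17 - 43) ≡ 33/35 mod 61. 35⁻¹ ≡ 7 (mod 61), so λ ≡ 48.
  x = λ² - 43 - 17 = 2304 - 60 ≡ 48; y = λ·(43 - 48) - 55 ≡ 10. → (48, 10)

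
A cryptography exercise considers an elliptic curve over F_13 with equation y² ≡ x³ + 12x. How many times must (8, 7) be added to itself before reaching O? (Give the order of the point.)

4

2P: tangent at (8, 7): λ = (3·8² + 12)/(2·7) ≡ 9/1. 1⁻¹ ≡ 1 (mod 13), so λ ≡ 9·1 ≡ 9.
  x = λ² - 8 - 8 = 81 - 16 ≡ 0; y = λ·(8 - 0) - 7 ≡ 0. → (0, 0)
3P: (0, 0) + (8, 7). λ = (7 - 0)/(8 - 0) ≡ 7/8 mod 13. 8⁻¹ ≡ 5 (mod 13), so λ ≡ 9.
  x = λ² - 0 - 8 = 81 - 8 ≡ 8; y = λ·(0 - 8) - 0 ≡ 6. → (8, 6)
4P: (8, 6) + (8, 7): same x and y₁ ≡ -y₂, so the sum is O.
4P = O, so the order is 4.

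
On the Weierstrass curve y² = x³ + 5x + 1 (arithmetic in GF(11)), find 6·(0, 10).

Write Q = (0, 10).
Repeated addition: build up to 6Q.
2Q: tangent at (0, 10): λ = (3·0² + 5)/(2·10) ≡ 5/9. 9⁻¹ ≡ 5 (mod 11) since 9·5 = 45 ≡ 1, so λ ≡ 5·5 ≡ 3.
  x = λ² - 0 - 0 = 9 - 0 ≡ 9; y = λ·(0 - 9) - 10 ≡ 7. → (9, 7)
3Q: (9, 7) + (0, 10). λ = (10 - 7)/(0 - 9) ≡ 3/2 mod 11. 2⁻¹ ≡ 6 (mod 11), so λ ≡ 7.
  x = λ² - 9 - 0 = 49 - 9 ≡ 7; y = λ·(9 - 7) - 7 ≡ 7. → (7, 7)
4Q: (7, 7) + (0, 10). λ = (10 - 7)/(0 - 7) ≡ 3/4 mod 11. 4⁻¹ ≡ 3 (mod 11) since 4·3 = 12 ≡ 1, so λ ≡ 9.
  x = λ² - 7 - 0 = 81 - 7 ≡ 8; y = λ·(7 - 8) - 7 ≡ 6. → (8, 6)
5Q: (8, 6) + (0, 10). λ = (10 - 6)/(0 - 8) ≡ 4/3 mod 11. 3⁻¹ ≡ 4 (mod 11), so λ ≡ 5.
  x = λ² - 8 - 0 = 25 - 8 ≡ 6; y = λ·(8 - 6) - 6 ≡ 4. → (6, 4)
6Q: (6, 4) + (0, 10). λ = (10 - 4)/(0 - 6) ≡ 6/5 mod 11. 5⁻¹ ≡ 9 (mod 11), so λ ≡ 10.
  x = λ² - 6 - 0 = 100 - 6 ≡ 6; y = λ·(6 - 6) - 4 ≡ 7. → (6, 7)

(6, 7)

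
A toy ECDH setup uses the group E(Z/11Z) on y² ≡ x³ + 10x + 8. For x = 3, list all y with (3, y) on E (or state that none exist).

x³ + 10x + 8 = 65 ≡ 10 (mod 11).
10 is a non-residue mod 11; no y exists.

none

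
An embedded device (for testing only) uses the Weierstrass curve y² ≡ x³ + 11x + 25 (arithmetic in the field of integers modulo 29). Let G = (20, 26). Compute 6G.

(21, 11)

Repeated addition: build up to 6G.
2G: tangent at (20, 26): λ = (3·20² + 11)/(2·26) ≡ 22/23. 23⁻¹ ≡ 24 (mod 29), so λ ≡ 22·24 ≡ 6.
  x = λ² - 20 - 20 = 36 - 40 ≡ 25; y = λ·(20 - 25) - 26 ≡ 2. → (25, 2)
3G: (25, 2) + (20, 26). λ = (26 - 2)/(20 - 25) ≡ 24/24 mod 29. 24⁻¹ ≡ 23 (mod 29) since 24·23 = 552 ≡ 1, so λ ≡ 1.
  x = λ² - 25 - 20 = 1 - 45 ≡ 14; y = λ·(25 - 14) - 2 ≡ 9. → (14, 9)
4G: (14, 9) + (20, 26). λ = (26 - 9)/(20 - 14) ≡ 17/6 mod 29. 6⁻¹ ≡ 5 (mod 29) since 6·5 = 30 ≡ 1, so λ ≡ 27.
  x = λ² - 14 - 20 = 729 - 34 ≡ 28; y = λ·(14 - 28) - 9 ≡ 19. → (28, 19)
5G: (28, 19) + (20, 26). λ = (26 - 19)/(20 - 28) ≡ 7/21 mod 29. 21⁻¹ ≡ 18 (mod 29) since 21·18 = 378 ≡ 1, so λ ≡ 10.
  x = λ² - 28 - 20 = 100 - 48 ≡ 23; y = λ·(28 - 23) - 19 ≡ 2. → (23, 2)
6G: (23, 2) + (20, 26). λ = (26 - 2)/(20 - 23) ≡ 24/26 mod 29. 26⁻¹ ≡ 19 (mod 29) since 26·19 = 494 ≡ 1, so λ ≡ 21.
  x = λ² - 23 - 20 = 441 - 43 ≡ 21; y = λ·(23 - 21) - 2 ≡ 11. → (21, 11)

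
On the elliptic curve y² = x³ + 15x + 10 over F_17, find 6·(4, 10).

Write P = (4, 10).
Double-and-add on 6 = (110)₂. Start with P = (4, 10) for the leading 1-bit.
double: tangent at (4, 10): λ = (3·4² + 15)/(2·10) ≡ 12/3. 3⁻¹ ≡ 6 (mod 17) since 3·6 = 18 ≡ 1, so λ ≡ 12·6 ≡ 4.
  x = λ² - 4 - 4 = 16 - 8 ≡ 8; y = λ·(4 - 8) - 10 ≡ 8. → (8, 8)
add P: (8, 8) + (4, 10). λ = (10 - 8)/(4 - 8) ≡ 2/13 mod 17. 13⁻¹ ≡ 4 (mod 17), so λ ≡ 8.
  x = λ² - 8 - 4 = 64 - 12 ≡ 1; y = λ·(8 - 1) - 8 ≡ 14. → (1, 14)
double: tangent at (1, 14): λ = (3·1² + 15)/(2·14) ≡ 1/11. 11⁻¹ ≡ 14 (mod 17) since 11·14 = 154 ≡ 1, so λ ≡ 1·14 ≡ 14.
  x = λ² - 1 - 1 = 196 - 2 ≡ 7; y = λ·(1 - 7) - 14 ≡ 4. → (7, 4)

(7, 4)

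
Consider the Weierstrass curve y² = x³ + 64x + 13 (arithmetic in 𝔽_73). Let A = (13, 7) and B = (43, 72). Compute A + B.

(44, 11)

(13, 7) + (43, 72). λ = (72 - 7)/(43 - 13) ≡ 65/30 mod 73. 30⁻¹ ≡ 56 (mod 73) since 30·56 = 1680 ≡ 1, so λ ≡ 63.
  x = λ² - 13 - 43 = 3969 - 56 ≡ 44; y = λ·(13 - 44) - 7 ≡ 11. → (44, 11)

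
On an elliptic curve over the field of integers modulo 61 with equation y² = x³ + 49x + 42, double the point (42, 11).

(54, 37)

tangent at (42, 11): λ = (3·42² + 49)/(2·11) ≡ 34/22. 22⁻¹ ≡ 25 (mod 61) since 22·25 = 550 ≡ 1, so λ ≡ 34·25 ≡ 57.
  x = λ² - 42 - 42 = 3249 - 84 ≡ 54; y = λ·(42 - 54) - 11 ≡ 37. → (54, 37)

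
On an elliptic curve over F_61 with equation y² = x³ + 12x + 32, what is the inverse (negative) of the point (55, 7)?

-(55, 7) = (55, -7 mod 61) = (55, 54).

(55, 54)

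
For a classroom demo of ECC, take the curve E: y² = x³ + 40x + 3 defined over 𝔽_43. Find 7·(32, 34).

Write P = (32, 34).
Double-and-add on 7 = (111)₂. Start with P = (32, 34) for the leading 1-bit.
double: tangent at (32, 34): λ = (3·32² + 40)/(2·34) ≡ 16/25. 25⁻¹ ≡ 31 (mod 43), so λ ≡ 16·31 ≡ 23.
  x = λ² - 32 - 32 = 529 - 64 ≡ 35; y = λ·(32 - 35) - 34 ≡ 26. → (35, 26)
add P: (35, 26) + (32, 34). λ = (34 - 26)/(32 - 35) ≡ 8/40 mod 43. 40⁻¹ ≡ 14 (mod 43), so λ ≡ 26.
  x = λ² - 35 - 32 = 676 - 67 ≡ 7; y = λ·(35 - 7) - 26 ≡ 14. → (7, 14)
double: tangent at (7, 14): λ = (3·7² + 40)/(2·14) ≡ 15/28. 28⁻¹ ≡ 20 (mod 43), so λ ≡ 15·20 ≡ 42.
  x = λ² - 7 - 7 = 1764 - 14 ≡ 30; y = λ·(7 - 30) - 14 ≡ 9. → (30, 9)
add P: (30, 9) + (32, 34). λ = (34 - 9)/(32 - 30) ≡ 25/2 mod 43. 2⁻¹ ≡ 22 (mod 43), so λ ≡ 34.
  x = λ² - 30 - 32 = 1156 - 62 ≡ 19; y = λ·(30 - 19) - 9 ≡ 21. → (19, 21)

(19, 21)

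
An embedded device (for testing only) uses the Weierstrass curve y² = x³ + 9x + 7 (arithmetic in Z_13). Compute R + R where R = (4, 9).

(6, 2)

tangent at (4, 9): λ = (3·4² + 9)/(2·9) ≡ 5/5. 5⁻¹ ≡ 8 (mod 13), so λ ≡ 5·8 ≡ 1.
  x = λ² - 4 - 4 = 1 - 8 ≡ 6; y = λ·(4 - 6) - 9 ≡ 2. → (6, 2)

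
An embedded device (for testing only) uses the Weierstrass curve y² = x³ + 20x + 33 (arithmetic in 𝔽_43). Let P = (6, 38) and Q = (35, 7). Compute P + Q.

(6, 38) + (35, 7). λ = (7 - 38)/(35 - 6) ≡ 12/29 mod 43. 29⁻¹ ≡ 3 (mod 43), so λ ≡ 36.
  x = λ² - 6 - 35 = 1296 - 41 ≡ 8; y = λ·(6 - 8) - 38 ≡ 19. → (8, 19)

(8, 19)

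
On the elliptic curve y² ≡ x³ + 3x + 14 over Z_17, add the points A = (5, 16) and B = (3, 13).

(5, 16) + (3, 13). λ = (13 - 16)/(3 - 5) ≡ 14/15 mod 17. 15⁻¹ ≡ 8 (mod 17) since 15·8 = 120 ≡ 1, so λ ≡ 10.
  x = λ² - 5 - 3 = 100 - 8 ≡ 7; y = λ·(5 - 7) - 16 ≡ 15. → (7, 15)

(7, 15)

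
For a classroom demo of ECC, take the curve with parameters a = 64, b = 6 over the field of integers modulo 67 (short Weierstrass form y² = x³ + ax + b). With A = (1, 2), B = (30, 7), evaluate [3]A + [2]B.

First 3A:
Repeated addition: build up to 3A.
2A: tangent at (1, 2): λ = (3·1² + 64)/(2·2) ≡ 0/4. 4⁻¹ ≡ 17 (mod 67) since 4·17 = 68 ≡ 1, so λ ≡ 0·17 ≡ 0.
  x = λ² - 1 - 1 = 0 - 2 ≡ 65; y = λ·(1 - 65) - 2 ≡ 65. → (65, 65)
3A: (65, 65) + (1, 2). λ = (2 - 65)/(1 - 65) ≡ 4/3 mod 67. 3⁻¹ ≡ 45 (mod 67), so λ ≡ 46.
  x = λ² - 65 - 1 = 2116 - 66 ≡ 40; y = λ·(65 - 40) - 65 ≡ 13. → (40, 13)
3A = (40, 13).
Next 2B:
Repeated addition: build up to 2B.
2B: tangent at (30, 7): λ = (3·30² + 64)/(2·7) ≡ 17/14. 14⁻¹ ≡ 24 (mod 67), so λ ≡ 17·24 ≡ 6.
  x = λ² - 30 - 30 = 36 - 60 ≡ 43; y = λ·(30 - 43) - 7 ≡ 49. → (43, 49)
2B = (43, 49).
Finally 3A + 2B:
(40, 13) + (43, 49). λ = (49 - 13)/(43 - 40) ≡ 36/3 mod 67. 3⁻¹ ≡ 45 (mod 67), so λ ≡ 12.
  x = λ² - 40 - 43 = 144 - 83 ≡ 61; y = λ·(40 - 61) - 13 ≡ 3. → (61, 3)

(61, 3)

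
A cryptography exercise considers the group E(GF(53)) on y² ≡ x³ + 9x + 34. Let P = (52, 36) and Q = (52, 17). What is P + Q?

O

The two points share x = 52 and their y-coordinates satisfy 36 + 17 ≡ 0 (mod 53), so they are inverses. Their sum is O.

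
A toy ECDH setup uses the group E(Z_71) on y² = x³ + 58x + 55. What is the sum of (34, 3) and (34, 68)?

The two points share x = 34 and their y-coordinates satisfy 3 + 68 ≡ 0 (mod 71), so they are inverses. Their sum is the point at infinity.

O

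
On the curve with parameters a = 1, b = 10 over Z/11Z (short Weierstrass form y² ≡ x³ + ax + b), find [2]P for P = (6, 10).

tangent at (6, 10): λ = (3·6² + 1)/(2·10) ≡ 10/9. 9⁻¹ ≡ 5 (mod 11), so λ ≡ 10·5 ≡ 6.
  x = λ² - 6 - 6 = 36 - 12 ≡ 2; y = λ·(6 - 2) - 10 ≡ 3. → (2, 3)

(2, 3)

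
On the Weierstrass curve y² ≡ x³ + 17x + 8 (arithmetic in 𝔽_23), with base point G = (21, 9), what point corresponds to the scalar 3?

Repeated addition: build up to 3G.
2G: tangent at (21, 9): λ = (3·21² + 17)/(2·9) ≡ 6/18. 18⁻¹ ≡ 9 (mod 23), so λ ≡ 6·9 ≡ 8.
  x = λ² - 21 - 21 = 64 - 42 ≡ 22; y = λ·(21 - 22) - 9 ≡ 6. → (22, 6)
3G: (22, 6) + (21, 9). λ = (9 - 6)/(21 - 22) ≡ 3/22 mod 23. 22⁻¹ ≡ 22 (mod 23) since 22·22 = 484 ≡ 1, so λ ≡ 20.
  x = λ² - 22 - 21 = 400 - 43 ≡ 12; y = λ·(22 - 12) - 6 ≡ 10. → (12, 10)

(12, 10)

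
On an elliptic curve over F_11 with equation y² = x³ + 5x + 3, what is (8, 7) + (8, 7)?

tangent at (8, 7): λ = (3·8² + 5)/(2·7) ≡ 10/3. 3⁻¹ ≡ 4 (mod 11), so λ ≡ 10·4 ≡ 7.
  x = λ² - 8 - 8 = 49 - 16 ≡ 0; y = λ·(8 - 0) - 7 ≡ 5. → (0, 5)

(0, 5)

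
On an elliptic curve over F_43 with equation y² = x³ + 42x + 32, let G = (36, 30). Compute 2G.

tangent at (36, 30): λ = (3·36² + 42)/(2·30) ≡ 17/17. 17⁻¹ ≡ 38 (mod 43), so λ ≡ 17·38 ≡ 1.
  x = λ² - 36 - 36 = 1 - 72 ≡ 15; y = λ·(36 - 15) - 30 ≡ 34. → (15, 34)

(15, 34)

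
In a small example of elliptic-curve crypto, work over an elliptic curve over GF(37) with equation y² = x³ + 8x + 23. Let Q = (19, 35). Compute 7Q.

Double-and-add on 7 = (111)₂. Start with Q = (19, 35) for the leading 1-bit.
double: tangent at (19, 35): λ = (3·19² + 8)/(2·35) ≡ 18/33. 33⁻¹ ≡ 9 (mod 37), so λ ≡ 18·9 ≡ 14.
  x = λ² - 19 - 19 = 196 - 38 ≡ 10; y = λ·(19 - 10) - 35 ≡ 17. → (10, 17)
add Q: (10, 17) + (19, 35). λ = (35 - 17)/(19 - 10) ≡ 18/9 mod 37. 9⁻¹ ≡ 33 (mod 37), so λ ≡ 2.
  x = λ² - 10 - 19 = 4 - 29 ≡ 12; y = λ·(10 - 12) - 17 ≡ 16. → (12, 16)
double: tangent at (12, 16): λ = (3·12² + 8)/(2·16) ≡ 33/32. 32⁻¹ ≡ 22 (mod 37), so λ ≡ 33·22 ≡ 23.
  x = λ² - 12 - 12 = 529 - 24 ≡ 24; y = λ·(12 - 24) - 16 ≡ 4. → (24, 4)
add Q: (24, 4) + (19, 35). λ = (35 - 4)/(19 - 24) ≡ 31/32 mod 37. 32⁻¹ ≡ 22 (mod 37), so λ ≡ 16.
  x = λ² - 24 - 19 = 256 - 43 ≡ 28; y = λ·(24 - 28) - 4 ≡ 6. → (28, 6)

(28, 6)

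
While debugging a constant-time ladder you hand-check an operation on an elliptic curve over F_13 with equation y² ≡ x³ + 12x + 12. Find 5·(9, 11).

Write P = (9, 11).
Repeated addition: build up to 5P.
2P: tangent at (9, 11): λ = (3·9² + 12)/(2·11) ≡ 8/9. 9⁻¹ ≡ 3 (mod 13) since 9·3 = 27 ≡ 1, so λ ≡ 8·3 ≡ 11.
  x = λ² - 9 - 9 = 121 - 18 ≡ 12; y = λ·(9 - 12) - 11 ≡ 8. → (12, 8)
3P: (12, 8) + (9, 11). λ = (11 - 8)/(9 - 12) ≡ 3/10 mod 13. 10⁻¹ ≡ 4 (mod 13), so λ ≡ 12.
  x = λ² - 12 - 9 = 144 - 21 ≡ 6; y = λ·(12 - 6) - 8 ≡ 12. → (6, 12)
4P: (6, 12) + (9, 11). λ = (11 - 12)/(9 - 6) ≡ 12/3 mod 13. 3⁻¹ ≡ 9 (mod 13), so λ ≡ 4.
  x = λ² - 6 - 9 = 16 - 15 ≡ 1; y = λ·(6 - 1) - 12 ≡ 8. → (1, 8)
5P: (1, 8) + (9, 11). λ = (11 - 8)/(9 - 1) ≡ 3/8 mod 13. 8⁻¹ ≡ 5 (mod 13) since 8·5 = 40 ≡ 1, so λ ≡ 2.
  x = λ² - 1 - 9 = 4 - 10 ≡ 7; y = λ·(1 - 7) - 8 ≡ 6. → (7, 6)

(7, 6)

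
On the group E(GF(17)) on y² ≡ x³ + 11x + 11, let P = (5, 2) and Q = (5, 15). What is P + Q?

The two points share x = 5 and their y-coordinates satisfy 2 + 15 ≡ 0 (mod 17), so they are inverses. Their sum is O.

O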